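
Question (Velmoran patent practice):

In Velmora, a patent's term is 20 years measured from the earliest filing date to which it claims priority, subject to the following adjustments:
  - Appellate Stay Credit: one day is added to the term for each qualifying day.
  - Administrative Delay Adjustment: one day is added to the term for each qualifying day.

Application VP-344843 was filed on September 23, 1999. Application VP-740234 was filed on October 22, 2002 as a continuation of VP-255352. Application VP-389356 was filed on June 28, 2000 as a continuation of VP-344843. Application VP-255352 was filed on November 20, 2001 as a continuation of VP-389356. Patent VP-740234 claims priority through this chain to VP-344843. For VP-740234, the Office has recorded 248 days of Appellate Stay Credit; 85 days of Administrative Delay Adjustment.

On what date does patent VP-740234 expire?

August 21, 2020

Earliest priority filing: 23 September 1999.
Base term: 23 September 1999 + 20 years → 23 September 2019.
Appellate Stay Credit: +248 days → 28 May 2020.
Administrative Delay Adjustment: +85 days → 21 August 2020.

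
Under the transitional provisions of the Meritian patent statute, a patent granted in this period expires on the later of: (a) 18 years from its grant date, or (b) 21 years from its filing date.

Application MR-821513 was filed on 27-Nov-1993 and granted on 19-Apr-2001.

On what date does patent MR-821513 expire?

(a) grant + 18 years → 19 April 2019.
(b) filing + 21 years → 27 November 2014.
Later of the two: 19 April 2019.

2019-04-19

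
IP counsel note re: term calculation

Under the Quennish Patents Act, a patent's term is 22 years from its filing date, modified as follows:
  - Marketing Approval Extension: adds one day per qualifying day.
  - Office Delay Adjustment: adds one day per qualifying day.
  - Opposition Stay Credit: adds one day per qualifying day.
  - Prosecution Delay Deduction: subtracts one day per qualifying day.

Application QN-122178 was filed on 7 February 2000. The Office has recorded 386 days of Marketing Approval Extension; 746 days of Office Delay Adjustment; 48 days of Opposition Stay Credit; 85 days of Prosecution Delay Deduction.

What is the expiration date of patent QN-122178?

Base term: filing date + 22 years → 7 February 2022.
Marketing Approval Extension: +386 days → 28 February 2023.
Office Delay Adjustment: +746 days → 15 March 2025.
Opposition Stay Credit: +48 days → 2 May 2025.
Prosecution Delay Deduction: −85 days → 6 February 2025.

2025-02-06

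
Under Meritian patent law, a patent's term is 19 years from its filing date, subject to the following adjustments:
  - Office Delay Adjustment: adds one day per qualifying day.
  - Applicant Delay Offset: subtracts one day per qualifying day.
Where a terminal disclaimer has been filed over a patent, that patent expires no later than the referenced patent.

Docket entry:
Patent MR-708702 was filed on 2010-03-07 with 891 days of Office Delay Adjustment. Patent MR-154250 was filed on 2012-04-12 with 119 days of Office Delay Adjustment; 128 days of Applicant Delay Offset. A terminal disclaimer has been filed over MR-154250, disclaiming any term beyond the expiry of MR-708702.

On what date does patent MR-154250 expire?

Natural term of MR-154250:
  Base: filing + 19 years → 12 April 2031.
  Office Delay Adjustment: +119 days → 9 August 2031.
  Applicant Delay Offset: −128 days → 3 April 2031.
Expiry of referenced patent MR-708702:
  Base: filing + 19 years → 7 March 2029.
  Office Delay Adjustment: +891 days → 15 August 2031.
Terminal disclaimer: MR-154250 expires on the earlier of 3 April 2031 and 15 August 2031.

April 3, 2031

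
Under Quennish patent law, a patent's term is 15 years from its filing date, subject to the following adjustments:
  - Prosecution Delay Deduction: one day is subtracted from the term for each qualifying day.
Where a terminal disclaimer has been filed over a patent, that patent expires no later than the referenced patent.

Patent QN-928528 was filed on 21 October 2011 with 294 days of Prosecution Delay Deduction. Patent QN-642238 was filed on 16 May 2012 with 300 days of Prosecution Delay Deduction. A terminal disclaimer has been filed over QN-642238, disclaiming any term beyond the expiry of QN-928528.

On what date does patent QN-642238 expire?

2025-12-31

Natural term of QN-642238:
  Base: filing + 15 years → 16 May 2027.
  Prosecution Delay Deduction: −300 days → 20 July 2026.
Expiry of referenced patent QN-928528:
  Base: filing + 15 years → 21 October 2026.
  Prosecution Delay Deduction: −294 days → 31 December 2025.
Terminal disclaimer: QN-642238 expires on the earlier of 20 July 2026 and 31 December 2025.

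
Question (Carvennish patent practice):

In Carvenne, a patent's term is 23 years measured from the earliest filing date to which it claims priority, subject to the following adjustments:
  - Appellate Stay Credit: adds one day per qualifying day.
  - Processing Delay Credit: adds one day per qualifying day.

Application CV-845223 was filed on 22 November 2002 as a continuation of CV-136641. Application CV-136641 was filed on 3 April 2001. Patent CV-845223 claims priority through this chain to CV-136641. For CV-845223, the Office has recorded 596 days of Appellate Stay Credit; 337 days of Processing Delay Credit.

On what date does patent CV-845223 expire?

October 23, 2026

Earliest priority filing: 3 April 2001.
Base term: 3 April 2001 + 23 years → 3 April 2024.
Appellate Stay Credit: +596 days → 20 November 2025.
Processing Delay Credit: +337 days → 23 October 2026.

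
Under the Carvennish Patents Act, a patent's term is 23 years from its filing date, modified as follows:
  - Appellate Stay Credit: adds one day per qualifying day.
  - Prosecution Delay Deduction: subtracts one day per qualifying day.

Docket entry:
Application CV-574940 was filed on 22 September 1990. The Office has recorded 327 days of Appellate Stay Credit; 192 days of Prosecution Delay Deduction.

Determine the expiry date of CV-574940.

Base term: filing date + 23 years → 22 September 2013.
Appellate Stay Credit: +327 days → 15 August 2014.
Prosecution Delay Deduction: −192 days → 4 February 2014.

February 4, 2014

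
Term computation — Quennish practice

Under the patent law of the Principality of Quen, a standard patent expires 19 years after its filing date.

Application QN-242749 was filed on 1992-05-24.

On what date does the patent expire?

2011-05-24

Filing date + 19 years → 24 May 2011.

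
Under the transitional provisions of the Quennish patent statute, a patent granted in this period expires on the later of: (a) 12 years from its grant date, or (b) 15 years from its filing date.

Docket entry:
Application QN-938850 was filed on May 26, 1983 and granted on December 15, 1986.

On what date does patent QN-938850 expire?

December 15, 1998

(a) grant + 12 years → 15 December 1998.
(b) filing + 15 years → 26 May 1998.
Later of the two: 15 December 1998.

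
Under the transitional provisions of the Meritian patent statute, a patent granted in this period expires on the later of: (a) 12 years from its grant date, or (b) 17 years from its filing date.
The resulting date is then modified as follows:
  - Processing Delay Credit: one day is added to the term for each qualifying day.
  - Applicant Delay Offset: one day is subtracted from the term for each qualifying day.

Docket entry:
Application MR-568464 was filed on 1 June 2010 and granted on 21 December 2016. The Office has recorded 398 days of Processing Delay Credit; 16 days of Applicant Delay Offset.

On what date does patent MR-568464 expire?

January 7, 2030

(a) grant + 12 years → 21 December 2028.
(b) filing + 17 years → 1 June 2027.
Later of the two: 21 December 2028.
Processing Delay Credit: +398 days → 23 January 2030.
Applicant Delay Offset: −16 days → 7 January 2030.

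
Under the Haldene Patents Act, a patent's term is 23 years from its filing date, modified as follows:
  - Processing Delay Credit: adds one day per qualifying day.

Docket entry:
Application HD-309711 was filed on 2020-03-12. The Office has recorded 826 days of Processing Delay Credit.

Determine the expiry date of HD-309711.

Base term: filing date + 23 years → 12 March 2043.
Processing Delay Credit: +826 days → 15 June 2045.

June 15, 2045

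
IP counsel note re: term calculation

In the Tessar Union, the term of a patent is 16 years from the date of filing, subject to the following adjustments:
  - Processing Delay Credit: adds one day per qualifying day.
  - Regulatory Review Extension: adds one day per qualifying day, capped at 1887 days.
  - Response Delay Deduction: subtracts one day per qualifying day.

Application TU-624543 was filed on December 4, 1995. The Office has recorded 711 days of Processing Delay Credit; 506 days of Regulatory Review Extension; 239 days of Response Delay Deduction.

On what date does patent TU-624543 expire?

2014-08-08

Base term: filing date + 16 years → 4 December 2011.
Processing Delay Credit: +711 days → 14 November 2013.
Regulatory Review Extension: 506 days (within the 1887-day cap) → +506 days → 4 April 2015.
Response Delay Deduction: −239 days → 8 August 2014.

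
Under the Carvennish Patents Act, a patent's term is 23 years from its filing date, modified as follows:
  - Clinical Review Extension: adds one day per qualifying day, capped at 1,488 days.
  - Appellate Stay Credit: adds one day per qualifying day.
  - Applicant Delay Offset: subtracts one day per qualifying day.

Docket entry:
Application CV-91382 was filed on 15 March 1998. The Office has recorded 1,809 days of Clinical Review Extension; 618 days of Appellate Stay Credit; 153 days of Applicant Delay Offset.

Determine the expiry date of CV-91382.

2026-07-20

Base term: filing date + 23 years → 15 March 2021.
Clinical Review Extension: 1809 days claimed exceeds the 1488-day cap, so +1488 days → 11 April 2025.
Appellate Stay Credit: +618 days → 20 December 2026.
Applicant Delay Offset: −153 days → 20 July 2026.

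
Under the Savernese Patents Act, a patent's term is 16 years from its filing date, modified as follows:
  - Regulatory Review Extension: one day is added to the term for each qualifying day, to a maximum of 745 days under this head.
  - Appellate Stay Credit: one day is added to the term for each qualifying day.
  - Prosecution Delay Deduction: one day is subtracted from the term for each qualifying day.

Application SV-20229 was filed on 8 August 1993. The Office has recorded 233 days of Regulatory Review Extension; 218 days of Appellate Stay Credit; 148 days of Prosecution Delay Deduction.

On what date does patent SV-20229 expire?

Base term: filing date + 16 years → 8 August 2009.
Regulatory Review Extension: 233 days (within the 745-day cap) → +233 days → 29 March 2010.
Appellate Stay Credit: +218 days → 2 November 2010.
Prosecution Delay Deduction: −148 days → 7 June 2010.

2010-06-07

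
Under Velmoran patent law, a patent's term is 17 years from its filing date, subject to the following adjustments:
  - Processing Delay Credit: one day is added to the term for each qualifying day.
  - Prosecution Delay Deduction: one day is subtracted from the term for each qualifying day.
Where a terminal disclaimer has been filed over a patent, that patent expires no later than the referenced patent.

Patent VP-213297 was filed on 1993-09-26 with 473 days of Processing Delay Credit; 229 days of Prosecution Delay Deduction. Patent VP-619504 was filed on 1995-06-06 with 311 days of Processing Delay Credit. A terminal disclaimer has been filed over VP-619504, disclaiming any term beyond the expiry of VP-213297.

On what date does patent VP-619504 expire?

2011-05-28

Natural term of VP-619504:
  Base: filing + 17 years → 6 June 2012.
  Processing Delay Credit: +311 days → 13 April 2013.
Expiry of referenced patent VP-213297:
  Base: filing + 17 years → 26 September 2010.
  Processing Delay Credit: +473 days → 12 January 2012.
  Prosecution Delay Deduction: −229 days → 28 May 2011.
Terminal disclaimer: VP-619504 expires on the earlier of 13 April 2013 and 28 May 2011.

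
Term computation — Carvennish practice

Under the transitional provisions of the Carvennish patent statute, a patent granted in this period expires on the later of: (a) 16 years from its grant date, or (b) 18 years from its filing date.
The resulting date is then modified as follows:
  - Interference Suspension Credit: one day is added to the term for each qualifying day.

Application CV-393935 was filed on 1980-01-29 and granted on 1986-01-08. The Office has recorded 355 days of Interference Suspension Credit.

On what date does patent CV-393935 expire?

2002-12-29

(a) grant + 16 years → 8 January 2002.
(b) filing + 18 years → 29 January 1998.
Later of the two: 8 January 2002.
Interference Suspension Credit: +355 days → 29 December 2002.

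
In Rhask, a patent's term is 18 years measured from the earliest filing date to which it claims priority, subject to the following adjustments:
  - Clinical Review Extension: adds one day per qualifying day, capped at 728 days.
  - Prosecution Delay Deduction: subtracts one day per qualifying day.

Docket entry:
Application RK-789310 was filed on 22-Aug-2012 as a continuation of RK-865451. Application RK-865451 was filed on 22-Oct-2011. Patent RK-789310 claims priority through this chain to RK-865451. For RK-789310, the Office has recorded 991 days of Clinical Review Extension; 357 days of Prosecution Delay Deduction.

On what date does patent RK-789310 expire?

Earliest priority filing: 22 October 2011.
Base term: 22 October 2011 + 18 years → 22 October 2029.
Clinical Review Extension: 991 days claimed exceeds the 728-day cap, so +728 days → 20 October 2031.
Prosecution Delay Deduction: −357 days → 28 October 2030.

October 28, 2030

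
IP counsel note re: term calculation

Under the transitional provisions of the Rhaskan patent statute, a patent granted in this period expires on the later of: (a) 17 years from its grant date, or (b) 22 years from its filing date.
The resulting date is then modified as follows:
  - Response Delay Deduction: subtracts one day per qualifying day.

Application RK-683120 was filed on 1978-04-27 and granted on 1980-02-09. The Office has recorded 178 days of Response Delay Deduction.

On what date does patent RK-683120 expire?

1999-11-01

(a) grant + 17 years → 9 February 1997.
(b) filing + 22 years → 27 April 2000.
Later of the two: 27 April 2000.
Response Delay Deduction: −178 days → 1 November 1999.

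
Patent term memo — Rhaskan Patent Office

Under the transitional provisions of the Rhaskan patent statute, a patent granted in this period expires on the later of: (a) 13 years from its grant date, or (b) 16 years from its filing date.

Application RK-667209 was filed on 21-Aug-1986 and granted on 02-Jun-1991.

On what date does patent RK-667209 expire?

2004-06-02

(a) grant + 13 years → 2 June 2004.
(b) filing + 16 years → 21 August 2002.
Later of the two: 2 June 2004.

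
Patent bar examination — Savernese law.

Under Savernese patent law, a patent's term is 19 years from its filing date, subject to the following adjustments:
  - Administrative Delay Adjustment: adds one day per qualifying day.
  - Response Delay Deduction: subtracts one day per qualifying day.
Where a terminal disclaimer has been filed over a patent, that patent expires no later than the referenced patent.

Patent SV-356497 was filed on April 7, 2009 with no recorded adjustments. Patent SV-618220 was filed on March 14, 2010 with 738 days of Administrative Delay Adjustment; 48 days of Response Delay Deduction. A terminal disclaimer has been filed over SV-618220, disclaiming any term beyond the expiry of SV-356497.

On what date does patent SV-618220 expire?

April 7, 2028

Natural term of SV-618220:
  Base: filing + 19 years → 14 March 2029.
  Administrative Delay Adjustment: +738 days → 22 March 2031.
  Response Delay Deduction: −48 days → 2 February 2031.
Expiry of referenced patent SV-356497:
  Base: filing + 19 years → 7 April 2028.
Terminal disclaimer: SV-618220 expires on the earlier of 2 February 2031 and 7 April 2028.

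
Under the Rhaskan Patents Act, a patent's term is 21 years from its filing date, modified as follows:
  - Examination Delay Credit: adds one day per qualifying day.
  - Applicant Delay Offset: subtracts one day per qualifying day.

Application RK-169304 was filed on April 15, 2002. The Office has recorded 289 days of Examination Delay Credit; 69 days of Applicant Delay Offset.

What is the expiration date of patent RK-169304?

November 21, 2023

Base term: filing date + 21 years → 15 April 2023.
Examination Delay Credit: +289 days → 29 January 2024.
Applicant Delay Offset: −69 days → 21 November 2023.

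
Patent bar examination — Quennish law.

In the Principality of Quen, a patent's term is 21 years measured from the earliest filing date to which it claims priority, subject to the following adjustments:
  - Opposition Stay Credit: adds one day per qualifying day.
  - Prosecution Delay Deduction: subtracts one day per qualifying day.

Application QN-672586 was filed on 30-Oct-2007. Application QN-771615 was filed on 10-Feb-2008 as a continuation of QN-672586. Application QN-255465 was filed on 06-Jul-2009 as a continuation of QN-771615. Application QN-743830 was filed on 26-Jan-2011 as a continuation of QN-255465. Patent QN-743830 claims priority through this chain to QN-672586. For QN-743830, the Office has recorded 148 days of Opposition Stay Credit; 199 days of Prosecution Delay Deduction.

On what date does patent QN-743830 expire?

2028-09-09

Earliest priority filing: 30 October 2007.
Base term: 30 October 2007 + 21 years → 30 October 2028.
Opposition Stay Credit: +148 days → 27 March 2029.
Prosecution Delay Deduction: −199 days → 9 September 2028.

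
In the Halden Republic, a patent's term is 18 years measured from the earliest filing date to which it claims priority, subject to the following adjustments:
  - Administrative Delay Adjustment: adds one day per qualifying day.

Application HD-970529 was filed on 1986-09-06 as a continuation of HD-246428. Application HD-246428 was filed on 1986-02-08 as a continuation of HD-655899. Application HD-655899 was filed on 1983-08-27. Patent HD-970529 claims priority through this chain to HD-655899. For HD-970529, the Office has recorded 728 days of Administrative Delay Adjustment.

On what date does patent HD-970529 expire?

Earliest priority filing: 27 August 1983.
Base term: 27 August 1983 + 18 years → 27 August 2001.
Administrative Delay Adjustment: +728 days → 25 August 2003.

2003-08-25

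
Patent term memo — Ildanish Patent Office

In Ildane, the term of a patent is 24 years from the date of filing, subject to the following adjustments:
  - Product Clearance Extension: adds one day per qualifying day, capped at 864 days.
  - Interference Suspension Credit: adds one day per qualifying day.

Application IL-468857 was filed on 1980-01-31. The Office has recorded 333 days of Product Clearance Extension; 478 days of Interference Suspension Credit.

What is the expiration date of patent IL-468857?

2006-04-21

Base term: filing date + 24 years → 31 January 2004.
Product Clearance Extension: 333 days (within the 864-day cap) → +333 days → 29 December 2004.
Interference Suspension Credit: +478 days → 21 April 2006.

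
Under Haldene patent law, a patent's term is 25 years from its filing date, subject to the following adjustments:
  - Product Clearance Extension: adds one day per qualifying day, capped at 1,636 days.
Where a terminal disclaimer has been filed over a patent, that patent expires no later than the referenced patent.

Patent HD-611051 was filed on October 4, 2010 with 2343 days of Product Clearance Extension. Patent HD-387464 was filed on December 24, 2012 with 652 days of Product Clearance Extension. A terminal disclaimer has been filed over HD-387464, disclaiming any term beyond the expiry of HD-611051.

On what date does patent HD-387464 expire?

Natural term of HD-387464:
  Base: filing + 25 years → 24 December 2037.
  Product Clearance Extension: 652 days (within the 1636-day cap) → +652 days → 7 October 2039.
Expiry of referenced patent HD-611051:
  Base: filing + 25 years → 4 October 2035.
  Product Clearance Extension: 2343 days claimed exceeds the 1636-day cap, so +1636 days → 27 March 2040.
Terminal disclaimer: HD-387464 expires on the earlier of 7 October 2039 and 27 March 2040.

2039-10-07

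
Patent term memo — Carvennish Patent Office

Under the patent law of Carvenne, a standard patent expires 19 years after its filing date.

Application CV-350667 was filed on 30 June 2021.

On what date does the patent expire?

2040-06-30

Filing date + 19 years → 30 June 2040.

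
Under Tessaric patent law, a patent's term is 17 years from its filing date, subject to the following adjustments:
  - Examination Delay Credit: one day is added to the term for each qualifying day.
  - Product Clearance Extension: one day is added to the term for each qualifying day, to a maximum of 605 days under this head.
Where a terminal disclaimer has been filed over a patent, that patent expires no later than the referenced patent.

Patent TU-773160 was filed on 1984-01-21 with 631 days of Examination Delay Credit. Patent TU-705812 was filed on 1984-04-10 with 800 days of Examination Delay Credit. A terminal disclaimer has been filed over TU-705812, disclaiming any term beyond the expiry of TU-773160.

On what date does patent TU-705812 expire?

Natural term of TU-705812:
  Base: filing + 17 years → 10 April 2001.
  Examination Delay Credit: +800 days → 19 June 2003.
Expiry of referenced patent TU-773160:
  Base: filing + 17 years → 21 January 2001.
  Examination Delay Credit: +631 days → 14 October 2002.
Terminal disclaimer: TU-705812 expires on the earlier of 19 June 2003 and 14 October 2002.

October 14, 2002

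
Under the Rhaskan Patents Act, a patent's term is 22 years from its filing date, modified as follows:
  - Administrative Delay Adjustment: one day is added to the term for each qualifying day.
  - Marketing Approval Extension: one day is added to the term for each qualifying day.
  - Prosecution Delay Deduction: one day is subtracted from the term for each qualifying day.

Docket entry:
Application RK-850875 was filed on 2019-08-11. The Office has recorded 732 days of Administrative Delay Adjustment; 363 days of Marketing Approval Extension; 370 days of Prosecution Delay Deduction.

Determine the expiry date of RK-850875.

2043-08-06

Base term: filing date + 22 years → 11 August 2041.
Administrative Delay Adjustment: +732 days → 13 August 2043.
Marketing Approval Extension: +363 days → 10 August 2044.
Prosecution Delay Deduction: −370 days → 6 August 2043.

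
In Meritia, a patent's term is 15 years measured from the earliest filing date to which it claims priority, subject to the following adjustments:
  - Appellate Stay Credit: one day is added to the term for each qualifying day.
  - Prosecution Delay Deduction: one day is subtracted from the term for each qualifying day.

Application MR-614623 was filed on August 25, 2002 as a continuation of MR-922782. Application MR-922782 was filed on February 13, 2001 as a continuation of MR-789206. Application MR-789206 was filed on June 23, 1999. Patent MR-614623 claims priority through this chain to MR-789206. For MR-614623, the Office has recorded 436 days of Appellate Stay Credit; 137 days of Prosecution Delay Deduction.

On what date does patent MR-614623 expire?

April 18, 2015

Earliest priority filing: 23 June 1999.
Base term: 23 June 1999 + 15 years → 23 June 2014.
Appellate Stay Credit: +436 days → 2 September 2015.
Prosecution Delay Deduction: −137 days → 18 April 2015.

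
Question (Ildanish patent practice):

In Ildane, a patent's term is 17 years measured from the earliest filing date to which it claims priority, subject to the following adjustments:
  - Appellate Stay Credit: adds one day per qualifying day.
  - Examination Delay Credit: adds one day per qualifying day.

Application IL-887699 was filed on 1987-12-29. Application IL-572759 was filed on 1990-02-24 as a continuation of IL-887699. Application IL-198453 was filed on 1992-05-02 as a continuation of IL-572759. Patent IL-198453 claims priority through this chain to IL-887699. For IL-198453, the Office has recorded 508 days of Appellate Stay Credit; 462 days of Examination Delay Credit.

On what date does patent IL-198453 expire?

2007-08-26

Earliest priority filing: 29 December 1987.
Base term: 29 December 1987 + 17 years → 29 December 2004.
Appellate Stay Credit: +508 days → 21 May 2006.
Examination Delay Credit: +462 days → 26 August 2007.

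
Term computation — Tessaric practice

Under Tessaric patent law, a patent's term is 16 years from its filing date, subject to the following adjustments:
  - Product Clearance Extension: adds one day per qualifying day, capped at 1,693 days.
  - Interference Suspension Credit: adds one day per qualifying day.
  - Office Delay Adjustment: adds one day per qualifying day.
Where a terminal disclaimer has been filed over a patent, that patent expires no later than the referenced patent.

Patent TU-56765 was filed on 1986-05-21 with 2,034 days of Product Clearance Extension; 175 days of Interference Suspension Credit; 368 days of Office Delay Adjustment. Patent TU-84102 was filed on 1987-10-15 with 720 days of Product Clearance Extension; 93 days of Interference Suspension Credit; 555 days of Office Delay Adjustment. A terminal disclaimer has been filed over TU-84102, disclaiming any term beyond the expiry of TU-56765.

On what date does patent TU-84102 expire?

2007-07-14

Natural term of TU-84102:
  Base: filing + 16 years → 15 October 2003.
  Product Clearance Extension: 720 days (within the 1693-day cap) → +720 days → 4 October 2005.
  Interference Suspension Credit: +93 days → 5 January 2006.
  Office Delay Adjustment: +555 days → 14 July 2007.
Expiry of referenced patent TU-56765:
  Base: filing + 16 years → 21 May 2002.
  Product Clearance Extension: 2034 days claimed exceeds the 1693-day cap, so +1693 days → 8 January 2007.
  Interference Suspension Credit: +175 days → 2 July 2007.
  Office Delay Adjustment: +368 days → 4 July 2008.
Terminal disclaimer: TU-84102 expires on the earlier of 14 July 2007 and 4 July 2008.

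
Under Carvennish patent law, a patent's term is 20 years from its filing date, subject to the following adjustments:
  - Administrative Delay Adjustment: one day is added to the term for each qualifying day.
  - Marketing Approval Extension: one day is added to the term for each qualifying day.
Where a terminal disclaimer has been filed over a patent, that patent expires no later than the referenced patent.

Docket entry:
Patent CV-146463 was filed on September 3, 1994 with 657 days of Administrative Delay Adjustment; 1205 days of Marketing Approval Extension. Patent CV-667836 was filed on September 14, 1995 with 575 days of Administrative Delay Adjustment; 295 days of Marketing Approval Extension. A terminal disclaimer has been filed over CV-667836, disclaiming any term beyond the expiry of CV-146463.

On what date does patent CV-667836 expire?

January 31, 2018

Natural term of CV-667836:
  Base: filing + 20 years → 14 September 2015.
  Administrative Delay Adjustment: +575 days → 11 April 2017.
  Marketing Approval Extension: +295 days → 31 January 2018.
Expiry of referenced patent CV-146463:
  Base: filing + 20 years → 3 September 2014.
  Administrative Delay Adjustment: +657 days → 21 June 2016.
  Marketing Approval Extension: +1205 days → 9 October 2019.
Terminal disclaimer: CV-667836 expires on the earlier of 31 January 2018 and 9 October 2019.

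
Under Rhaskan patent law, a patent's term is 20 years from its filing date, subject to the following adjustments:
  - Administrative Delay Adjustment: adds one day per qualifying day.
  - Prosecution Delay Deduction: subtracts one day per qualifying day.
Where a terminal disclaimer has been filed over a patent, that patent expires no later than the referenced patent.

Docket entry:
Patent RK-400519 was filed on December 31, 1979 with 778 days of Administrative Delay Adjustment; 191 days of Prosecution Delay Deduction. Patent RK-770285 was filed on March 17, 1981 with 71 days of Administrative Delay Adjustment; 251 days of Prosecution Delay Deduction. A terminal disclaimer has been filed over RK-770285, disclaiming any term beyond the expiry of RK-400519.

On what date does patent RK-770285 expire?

2000-09-18

Natural term of RK-770285:
  Base: filing + 20 years → 17 March 2001.
  Administrative Delay Adjustment: +71 days → 27 May 2001.
  Prosecution Delay Deduction: −251 days → 18 September 2000.
Expiry of referenced patent RK-400519:
  Base: filing + 20 years → 31 December 1999.
  Administrative Delay Adjustment: +778 days → 16 February 2002.
  Prosecution Delay Deduction: −191 days → 9 August 2001.
Terminal disclaimer: RK-770285 expires on the earlier of 18 September 2000 and 9 August 2001.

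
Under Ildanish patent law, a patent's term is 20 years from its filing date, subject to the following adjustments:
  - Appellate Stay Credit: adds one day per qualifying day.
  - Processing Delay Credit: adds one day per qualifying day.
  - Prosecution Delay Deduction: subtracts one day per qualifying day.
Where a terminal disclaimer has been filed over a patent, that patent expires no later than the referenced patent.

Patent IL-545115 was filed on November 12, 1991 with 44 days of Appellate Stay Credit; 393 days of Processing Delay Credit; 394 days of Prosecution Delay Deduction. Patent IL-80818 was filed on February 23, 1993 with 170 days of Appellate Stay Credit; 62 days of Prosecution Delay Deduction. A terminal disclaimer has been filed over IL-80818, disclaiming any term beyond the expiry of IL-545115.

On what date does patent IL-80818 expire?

December 25, 2011

Natural term of IL-80818:
  Base: filing + 20 years → 23 February 2013.
  Appellate Stay Credit: +170 days → 12 August 2013.
  Prosecution Delay Deduction: −62 days → 11 June 2013.
Expiry of referenced patent IL-545115:
  Base: filing + 20 years → 12 November 2011.
  Appellate Stay Credit: +44 days → 26 December 2011.
  Processing Delay Credit: +393 days → 22 January 2013.
  Prosecution Delay Deduction: −394 days → 25 December 2011.
Terminal disclaimer: IL-80818 expires on the earlier of 11 June 2013 and 25 December 2011.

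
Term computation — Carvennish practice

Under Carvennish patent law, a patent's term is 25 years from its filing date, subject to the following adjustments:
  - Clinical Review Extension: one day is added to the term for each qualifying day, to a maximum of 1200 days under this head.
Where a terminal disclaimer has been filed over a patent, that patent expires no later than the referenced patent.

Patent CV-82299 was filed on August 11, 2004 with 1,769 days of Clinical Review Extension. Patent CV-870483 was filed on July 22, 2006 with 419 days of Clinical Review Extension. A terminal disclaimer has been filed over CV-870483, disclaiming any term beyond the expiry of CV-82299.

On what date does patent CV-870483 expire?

Natural term of CV-870483:
  Base: filing + 25 years → 22 July 2031.
  Clinical Review Extension: 419 days (within the 1200-day cap) → +419 days → 13 September 2032.
Expiry of referenced patent CV-82299:
  Base: filing + 25 years → 11 August 2029.
  Clinical Review Extension: 1769 days claimed exceeds the 1200-day cap, so +1200 days → 23 November 2032.
Terminal disclaimer: CV-870483 expires on the earlier of 13 September 2032 and 23 November 2032.

2032-09-13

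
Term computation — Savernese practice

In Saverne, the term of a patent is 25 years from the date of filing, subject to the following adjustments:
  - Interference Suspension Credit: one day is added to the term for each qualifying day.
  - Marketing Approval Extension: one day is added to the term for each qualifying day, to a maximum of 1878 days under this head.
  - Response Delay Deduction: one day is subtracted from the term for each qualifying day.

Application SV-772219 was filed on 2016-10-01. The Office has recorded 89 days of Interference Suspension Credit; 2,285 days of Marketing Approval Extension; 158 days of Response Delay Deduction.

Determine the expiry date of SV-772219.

Base term: filing date + 25 years → 1 October 2041.
Interference Suspension Credit: +89 days → 29 December 2041.
Marketing Approval Extension: 2285 days claimed exceeds the 1878-day cap, so +1878 days → 19 February 2047.
Response Delay Deduction: −158 days → 14 September 2046.

2046-09-14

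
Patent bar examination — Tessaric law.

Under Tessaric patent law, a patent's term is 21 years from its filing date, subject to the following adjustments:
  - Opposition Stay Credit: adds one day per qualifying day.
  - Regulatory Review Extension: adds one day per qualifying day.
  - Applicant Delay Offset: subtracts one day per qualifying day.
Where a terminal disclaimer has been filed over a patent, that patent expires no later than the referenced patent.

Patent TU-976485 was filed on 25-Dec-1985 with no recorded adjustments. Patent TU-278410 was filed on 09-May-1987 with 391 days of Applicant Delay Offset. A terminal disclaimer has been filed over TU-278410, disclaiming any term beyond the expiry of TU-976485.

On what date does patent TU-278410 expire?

2006-12-25

Natural term of TU-278410:
  Base: filing + 21 years → 9 May 2008.
  Applicant Delay Offset: −391 days → 14 April 2007.
Expiry of referenced patent TU-976485:
  Base: filing + 21 years → 25 December 2006.
Terminal disclaimer: TU-278410 expires on the earlier of 14 April 2007 and 25 December 2006.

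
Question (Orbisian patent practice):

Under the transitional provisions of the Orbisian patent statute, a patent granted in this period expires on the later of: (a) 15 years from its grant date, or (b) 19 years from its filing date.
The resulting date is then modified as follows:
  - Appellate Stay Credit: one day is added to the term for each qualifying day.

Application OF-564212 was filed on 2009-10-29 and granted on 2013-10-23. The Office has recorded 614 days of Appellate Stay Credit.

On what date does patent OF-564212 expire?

(a) grant + 15 years → 23 October 2028.
(b) filing + 19 years → 29 October 2028.
Later of the two: 29 October 2028.
Appellate Stay Credit: +614 days → 5 July 2030.

2030-07-05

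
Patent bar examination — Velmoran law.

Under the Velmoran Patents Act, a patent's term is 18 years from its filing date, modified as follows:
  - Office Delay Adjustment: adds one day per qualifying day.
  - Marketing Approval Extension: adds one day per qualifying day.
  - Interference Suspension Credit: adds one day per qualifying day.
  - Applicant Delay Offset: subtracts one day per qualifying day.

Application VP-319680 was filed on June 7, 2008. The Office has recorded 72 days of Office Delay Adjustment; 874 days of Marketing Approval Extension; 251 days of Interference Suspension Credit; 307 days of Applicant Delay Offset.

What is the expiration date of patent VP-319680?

Base term: filing date + 18 years → 7 June 2026.
Office Delay Adjustment: +72 days → 18 August 2026.
Marketing Approval Extension: +874 days → 8 January 2029.
Interference Suspension Credit: +251 days → 16 September 2029.
Applicant Delay Offset: −307 days → 13 November 2028.

2028-11-13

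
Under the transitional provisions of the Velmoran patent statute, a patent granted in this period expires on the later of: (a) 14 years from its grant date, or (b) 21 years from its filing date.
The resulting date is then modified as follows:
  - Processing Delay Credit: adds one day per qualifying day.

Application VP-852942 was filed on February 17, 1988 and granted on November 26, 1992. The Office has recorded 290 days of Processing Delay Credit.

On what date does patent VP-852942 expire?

2009-12-04

(a) grant + 14 years → 26 November 2006.
(b) filing + 21 years → 17 February 2009.
Later of the two: 17 February 2009.
Processing Delay Credit: +290 days → 4 December 2009.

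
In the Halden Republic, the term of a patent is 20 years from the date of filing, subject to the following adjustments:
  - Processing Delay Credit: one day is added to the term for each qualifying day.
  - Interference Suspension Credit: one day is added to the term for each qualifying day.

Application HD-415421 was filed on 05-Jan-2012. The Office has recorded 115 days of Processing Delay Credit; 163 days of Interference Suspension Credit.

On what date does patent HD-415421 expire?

Base term: filing date + 20 years → 5 January 2032.
Processing Delay Credit: +115 days → 29 April 2032.
Interference Suspension Credit: +163 days → 9 October 2032.

October 9, 2032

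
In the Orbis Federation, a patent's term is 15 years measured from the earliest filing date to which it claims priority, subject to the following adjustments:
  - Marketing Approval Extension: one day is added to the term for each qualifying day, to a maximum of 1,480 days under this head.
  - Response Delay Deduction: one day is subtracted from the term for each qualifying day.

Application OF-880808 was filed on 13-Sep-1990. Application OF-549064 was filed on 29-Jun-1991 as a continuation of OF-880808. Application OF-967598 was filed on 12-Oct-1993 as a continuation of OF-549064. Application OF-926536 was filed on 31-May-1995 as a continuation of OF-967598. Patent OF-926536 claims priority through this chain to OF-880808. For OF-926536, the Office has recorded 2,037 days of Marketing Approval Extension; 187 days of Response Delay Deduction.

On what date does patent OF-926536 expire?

2009-03-29

Earliest priority filing: 13 September 1990.
Base term: 13 September 1990 + 15 years → 13 September 2005.
Marketing Approval Extension: 2037 days claimed exceeds the 1480-day cap, so +1480 days → 2 October 2009.
Response Delay Deduction: −187 days → 29 March 2009.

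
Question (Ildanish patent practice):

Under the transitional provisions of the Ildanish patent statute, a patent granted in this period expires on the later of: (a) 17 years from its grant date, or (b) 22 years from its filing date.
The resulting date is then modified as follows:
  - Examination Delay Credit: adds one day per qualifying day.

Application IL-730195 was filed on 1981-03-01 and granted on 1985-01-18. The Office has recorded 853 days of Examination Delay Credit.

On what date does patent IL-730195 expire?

July 1, 2005

(a) grant + 17 years → 18 January 2002.
(b) filing + 22 years → 1 March 2003.
Later of the two: 1 March 2003.
Examination Delay Credit: +853 days → 1 July 2005.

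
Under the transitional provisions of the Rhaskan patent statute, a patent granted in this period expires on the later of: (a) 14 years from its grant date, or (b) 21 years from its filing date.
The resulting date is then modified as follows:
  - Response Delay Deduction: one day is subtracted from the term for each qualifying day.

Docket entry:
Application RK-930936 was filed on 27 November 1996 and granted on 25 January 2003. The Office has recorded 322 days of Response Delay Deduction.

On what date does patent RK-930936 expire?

(a) grant + 14 years → 25 January 2017.
(b) filing + 21 years → 27 November 2017.
Later of the two: 27 November 2017.
Response Delay Deduction: −322 days → 9 January 2017.

2017-01-09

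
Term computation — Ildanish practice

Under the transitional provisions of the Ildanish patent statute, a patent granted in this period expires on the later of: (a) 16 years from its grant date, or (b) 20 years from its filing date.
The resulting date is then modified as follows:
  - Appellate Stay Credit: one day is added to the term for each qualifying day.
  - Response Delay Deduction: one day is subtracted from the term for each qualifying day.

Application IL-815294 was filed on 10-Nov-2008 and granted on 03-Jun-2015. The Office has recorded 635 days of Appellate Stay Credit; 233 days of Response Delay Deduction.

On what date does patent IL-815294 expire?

(a) grant + 16 years → 3 June 2031.
(b) filing + 20 years → 10 November 2028.
Later of the two: 3 June 2031.
Appellate Stay Credit: +635 days → 27 February 2033.
Response Delay Deduction: −233 days → 9 July 2032.

2032-07-09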